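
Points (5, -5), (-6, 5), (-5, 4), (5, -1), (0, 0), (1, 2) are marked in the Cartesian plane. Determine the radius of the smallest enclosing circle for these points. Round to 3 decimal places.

The farthest pair is (5, -5)–(-6, 5) with squared distance 221. The circle on this segment as diameter has centre (-0.5, 0) and r² = 221/4 = 55.25.
Check (-5, 4): distance² to centre = 36.25 ≤ 55.25, so it lies inside.
All remaining points lie in this disk, and no smaller disk contains both endpoints, so this is the minimum enclosing circle.
r = √(55.25) ≈ 7.433.

7.433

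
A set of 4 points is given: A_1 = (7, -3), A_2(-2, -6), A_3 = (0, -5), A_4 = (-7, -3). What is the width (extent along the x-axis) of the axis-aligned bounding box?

14

max x = 7, min x = -7, so width = 14.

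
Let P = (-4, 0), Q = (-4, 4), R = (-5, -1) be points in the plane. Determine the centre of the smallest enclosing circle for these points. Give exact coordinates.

(-4.5, 1.5)

Side lengths²: PQ² = 16, PR² = 2, QR² = 26.
Since QR² = 26 ≥ 16 + 2 = 18, the angle opposite QR is not acute, so the smallest enclosing circle has QR as diameter.
Centre = midpoint of QR = (-4.5, 1.5), r² = 26/4 = 6.5.
Centre = (-4.5, 1.5).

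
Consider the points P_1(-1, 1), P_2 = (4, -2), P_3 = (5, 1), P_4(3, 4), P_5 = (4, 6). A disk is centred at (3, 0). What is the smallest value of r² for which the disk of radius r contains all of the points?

37

The required radius is the distance from (3, 0) to the farthest point.
Squared distances: 17, 5, 5, 16, 37.
Maximum is 37, attained at P_5.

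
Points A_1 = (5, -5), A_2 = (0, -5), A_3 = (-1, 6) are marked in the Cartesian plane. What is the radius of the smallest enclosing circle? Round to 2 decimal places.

6.26

Side lengths²: A_1A_2² = 25, A_1A_3² = 157, A_2A_3² = 122.
Since A_1A_3² = 157 ≥ 122 + 25 = 147, the angle opposite A_1A_3 is not acute, so the smallest enclosing circle has A_1A_3 as diameter.
Centre = midpoint of A_1A_3 = (2, 0.5), r² = 157/4 = 39.25.
r = √(39.25) ≈ 6.26.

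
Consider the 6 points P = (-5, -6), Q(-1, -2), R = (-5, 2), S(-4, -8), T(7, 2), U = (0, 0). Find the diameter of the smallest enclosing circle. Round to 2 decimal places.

A smallest enclosing disk is always determined by at most three of the input points on its boundary.
The minimum enclosing circle is determined by three boundary points: R, S, T.
Their circumcentre is (1, -2.45) with r² = 55.8025.
The farthest remaining point P is at distance² 48.6025 ≤ 55.8025.
Diameter = 2r = 2√(55.8025) ≈ 14.94.

14.94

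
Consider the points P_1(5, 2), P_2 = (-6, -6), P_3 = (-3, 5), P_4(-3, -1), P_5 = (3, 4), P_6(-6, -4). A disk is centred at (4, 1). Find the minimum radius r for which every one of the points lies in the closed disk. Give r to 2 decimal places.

The required radius is the distance from (4, 1) to the farthest point.
Squared distances: 2, 149, 65, 53, 10, 125.
Maximum is 149, attained at P_2.
r = √149 ≈ 12.21.

12.21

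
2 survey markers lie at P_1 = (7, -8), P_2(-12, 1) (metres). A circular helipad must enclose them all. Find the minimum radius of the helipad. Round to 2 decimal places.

10.51

The smallest circle enclosing two points has them as diameter endpoints.
Centre = midpoint = (-2.5, -3.5); r² = |P_1P_2|²/4 = 442/4 = 110.5.
r = √(110.5) ≈ 10.51.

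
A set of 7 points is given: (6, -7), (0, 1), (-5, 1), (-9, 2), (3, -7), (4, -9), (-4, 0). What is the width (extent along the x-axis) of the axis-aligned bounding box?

max x = 6, min x = -9, so width = 15.

15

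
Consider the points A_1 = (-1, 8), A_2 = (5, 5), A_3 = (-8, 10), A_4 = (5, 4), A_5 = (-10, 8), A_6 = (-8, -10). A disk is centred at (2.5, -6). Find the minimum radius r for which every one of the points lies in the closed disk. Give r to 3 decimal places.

The required radius is the distance from (2.5, -6) to the farthest point.
Squared distances: 208.25, 127.25, 366.25, 106.25, 352.25, 126.25.
Maximum is 366.25, attained at A_3.
r = √(366.25) ≈ 19.138.

19.138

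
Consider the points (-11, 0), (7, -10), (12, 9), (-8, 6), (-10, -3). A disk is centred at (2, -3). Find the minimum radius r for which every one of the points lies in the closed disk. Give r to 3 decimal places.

15.620

The required radius is the distance from (2, -3) to the farthest point.
Squared distances: 178, 74, 244, 181, 144.
Maximum is 244, attained at (12, 9).
r = √244 ≈ 15.620.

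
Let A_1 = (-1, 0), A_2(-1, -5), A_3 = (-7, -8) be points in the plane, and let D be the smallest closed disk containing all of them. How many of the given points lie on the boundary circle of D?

2

Side lengths²: A_1A_2² = 25, A_1A_3² = 100, A_2A_3² = 45.
Since A_1A_3² = 100 ≥ 45 + 25 = 70, the angle opposite A_1A_3 is not acute, so the smallest enclosing circle has A_1A_3 as diameter.
Centre = midpoint of A_1A_3 = (-4, -4), r² = 100/4 = 25.
The points at distance exactly r from the centre are A_1, A_3 — 2 points.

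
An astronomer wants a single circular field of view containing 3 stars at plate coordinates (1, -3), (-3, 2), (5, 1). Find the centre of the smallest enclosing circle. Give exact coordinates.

(17/18, 19/18)

Call the three points A, B, C in the order given.
Side lengths²: AB² = 41, AC² = 32, BC² = 65.
Since BC² = 65 < 41 + 32 = 73, the triangle is acute, so the smallest enclosing circle is the circumcircle.
Circumcentre = (17/18, 19/18), r² = 2665/162.
Centre = (17/18, 19/18).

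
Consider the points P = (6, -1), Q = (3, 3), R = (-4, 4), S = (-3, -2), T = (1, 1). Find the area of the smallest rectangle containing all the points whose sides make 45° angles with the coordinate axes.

In coordinates u = x + y, v = x − y the rectangle is axis-aligned; the map (x,y)→(u,v) scales areas by 2.
u-values: 5, 6, 0, -5, 2; range = 6 − (-5) = 11.
v-values: 7, 0, -8, -1, 0; range = 7 − (-8) = 15.
Area = (11 × 15) / 2 = 82.5.

82.5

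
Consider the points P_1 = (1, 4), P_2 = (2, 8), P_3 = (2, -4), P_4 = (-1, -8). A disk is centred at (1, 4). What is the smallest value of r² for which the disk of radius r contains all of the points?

148

The required radius is the distance from (1, 4) to the farthest point.
Squared distances: 0, 17, 65, 148.
Maximum is 148, attained at P_4.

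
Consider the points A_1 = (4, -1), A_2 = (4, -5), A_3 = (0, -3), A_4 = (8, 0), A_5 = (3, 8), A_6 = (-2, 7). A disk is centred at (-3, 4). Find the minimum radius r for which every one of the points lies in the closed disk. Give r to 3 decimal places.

11.705

The required radius is the distance from (-3, 4) to the farthest point.
Squared distances: 74, 130, 58, 137, 52, 10.
Maximum is 137, attained at A_4.
r = √137 ≈ 11.705.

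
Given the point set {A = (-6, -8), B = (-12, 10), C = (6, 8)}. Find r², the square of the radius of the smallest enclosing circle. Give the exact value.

Side lengths²: AB² = 360, AC² = 400, BC² = 328.
Since AC² = 400 < 360 + 328 = 688, the triangle is acute, so the smallest enclosing circle is the circumcircle.
Circumcentre = (-48/13, 36/13), r² = 20500/169.

20500/169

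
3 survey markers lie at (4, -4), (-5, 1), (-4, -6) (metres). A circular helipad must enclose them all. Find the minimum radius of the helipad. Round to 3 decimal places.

Call the three points A, B, C in the order given.
Side lengths²: AB² = 106, AC² = 68, BC² = 50.
Since AB² = 106 < 68 + 50 = 118, the triangle is acute, so the smallest enclosing circle is the circumcircle.
Circumcentre = (-22/29, -57/29), r² = 22525/841.
r = √(22525/841) ≈ 5.175.

5.175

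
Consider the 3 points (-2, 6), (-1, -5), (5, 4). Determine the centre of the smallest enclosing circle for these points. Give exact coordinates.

(0.26, 0.66)

Call the three points A, B, C in the order given.
Side lengths²: AB² = 122, AC² = 53, BC² = 117.
Since AB² = 122 < 117 + 53 = 170, the triangle is acute, so the smallest enclosing circle is the circumcircle.
Circumcentre = (0.26, 0.66), r² = 33.6232.
Centre = (0.26, 0.66).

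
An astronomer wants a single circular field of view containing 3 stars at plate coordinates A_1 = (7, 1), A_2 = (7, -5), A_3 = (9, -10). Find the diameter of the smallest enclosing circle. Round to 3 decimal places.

Side lengths²: A_1A_2² = 36, A_1A_3² = 125, A_2A_3² = 29.
Since A_1A_3² = 125 ≥ 36 + 29 = 65, the angle opposite A_1A_3 is not acute, so the smallest enclosing circle has A_1A_3 as diameter.
Centre = midpoint of A_1A_3 = (8, -4.5), r² = 125/4 = 31.25.
Diameter = 2r = 2√(31.25) ≈ 11.180.

11.180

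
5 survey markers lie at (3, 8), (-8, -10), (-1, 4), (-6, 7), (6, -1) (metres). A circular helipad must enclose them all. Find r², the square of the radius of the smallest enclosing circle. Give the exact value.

111.25

By Welzl's lemma the MEC is supported by two points (diametrically opposite) or three points (on a circumcircle).
The farthest pair is (3, 8)–(-8, -10) with squared distance 445. The circle on this segment as diameter has centre (-2.5, -1) and r² = 445/4 = 111.25.
Check (-1, 4): distance² to centre = 27.25 ≤ 111.25, so it lies inside.
All remaining points lie in this disk, and no smaller disk contains both endpoints, so this is the minimum enclosing circle.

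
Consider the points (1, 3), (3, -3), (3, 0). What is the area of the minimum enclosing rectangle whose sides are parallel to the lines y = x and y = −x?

16

In coordinates u = x + y, v = x − y the rectangle is axis-aligned; the map (x,y)→(u,v) scales areas by 2.
u-values: 4, 0, 3; range = 4 − 0 = 4.
v-values: -2, 6, 3; range = 6 − (-2) = 8.
Area = (4 × 8) / 2 = 16.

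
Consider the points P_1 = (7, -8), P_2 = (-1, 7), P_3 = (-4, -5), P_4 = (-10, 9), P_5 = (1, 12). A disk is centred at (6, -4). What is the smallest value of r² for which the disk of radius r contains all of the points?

425

The required radius is the distance from (6, -4) to the farthest point.
Squared distances: 17, 170, 101, 425, 281.
Maximum is 425, attained at P_4.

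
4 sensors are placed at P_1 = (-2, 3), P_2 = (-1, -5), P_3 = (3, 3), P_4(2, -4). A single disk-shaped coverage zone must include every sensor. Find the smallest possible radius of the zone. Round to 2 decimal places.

4.51

A smallest enclosing disk is always determined by at most three of the input points on its boundary.
The minimum enclosing circle is determined by three boundary points: P_1, P_2, P_3.
Their circumcentre is (0.5, -0.75) with r² = 20.3125.
The farthest remaining point P_4 is at distance² 12.8125 ≤ 20.3125.
r = √(20.3125) ≈ 4.51.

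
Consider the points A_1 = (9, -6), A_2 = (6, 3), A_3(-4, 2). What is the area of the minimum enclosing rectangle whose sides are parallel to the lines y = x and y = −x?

115.5

In coordinates u = x + y, v = x − y the rectangle is axis-aligned; the map (x,y)→(u,v) scales areas by 2.
u-values: 3, 9, -2; range = 9 − (-2) = 11.
v-values: 15, 3, -6; range = 15 − (-6) = 21.
Area = (11 × 21) / 2 = 115.5.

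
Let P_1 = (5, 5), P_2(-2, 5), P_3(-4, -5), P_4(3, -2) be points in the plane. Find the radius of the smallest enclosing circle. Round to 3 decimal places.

6.727

The farthest pair is P_1–P_3 with squared distance 181. The circle on this segment as diameter has centre (0.5, 0) and r² = 181/4 = 45.25.
Check P_2: distance² to centre = 31.25 ≤ 45.25, so it lies inside.
All remaining points lie in this disk, and no smaller disk contains both endpoints, so this is the minimum enclosing circle.
r = √(45.25) ≈ 6.727.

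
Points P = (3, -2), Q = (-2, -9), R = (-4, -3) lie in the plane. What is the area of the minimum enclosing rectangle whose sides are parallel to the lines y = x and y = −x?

48

In coordinates u = x + y, v = x − y the rectangle is axis-aligned; the map (x,y)→(u,v) scales areas by 2.
u-values: 1, -11, -7; range = 1 − (-11) = 12.
v-values: 5, 7, -1; range = 7 − (-1) = 8.
Area = (12 × 8) / 2 = 48.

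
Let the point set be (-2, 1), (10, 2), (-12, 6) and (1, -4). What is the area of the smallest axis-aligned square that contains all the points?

The bounding box has width 22 and height 10.
An axis-aligned square enclosing the set must have side ≥ max(width, height).
So the minimum side is max(22, 10) = 22.
Area = 22² = 484.

484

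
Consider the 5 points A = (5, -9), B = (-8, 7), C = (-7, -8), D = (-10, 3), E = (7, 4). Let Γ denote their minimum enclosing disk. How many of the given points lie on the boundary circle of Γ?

The minimum enclosing circle of a finite set is fixed by two of the points (as a diameter) or three (as a circumcircle).
The farthest pair is A–B with squared distance 425. The circle on this segment as diameter has centre (-1.5, -1) and r² = 425/4 = 106.25.
Check C: distance² to centre = 79.25 ≤ 106.25, so it lies inside.
All remaining points lie in this disk, and no smaller disk contains both endpoints, so this is the minimum enclosing circle.
The points at distance exactly r from the centre are A, B — 2 points.

2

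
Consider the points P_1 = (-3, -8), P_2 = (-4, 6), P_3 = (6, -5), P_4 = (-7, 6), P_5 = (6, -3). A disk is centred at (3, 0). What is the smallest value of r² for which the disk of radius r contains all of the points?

The required radius is the distance from (3, 0) to the farthest point.
Squared distances: 100, 85, 34, 136, 18.
Maximum is 136, attained at P_4.

136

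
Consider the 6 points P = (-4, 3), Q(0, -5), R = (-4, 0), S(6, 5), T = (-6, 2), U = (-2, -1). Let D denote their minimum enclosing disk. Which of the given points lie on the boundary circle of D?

Q, S, T

The minimum enclosing circle is determined by three boundary points: Q, S, T.
Their circumcentre is (0.5, 1.5) with r² = 42.5.
The farthest remaining point P is at distance² 22.5 ≤ 42.5.
The points at distance exactly r from the centre are Q, S, T — 3 points.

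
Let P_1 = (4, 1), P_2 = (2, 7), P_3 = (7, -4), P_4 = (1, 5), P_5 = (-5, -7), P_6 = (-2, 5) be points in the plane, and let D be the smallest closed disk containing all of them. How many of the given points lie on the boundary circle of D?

The minimum enclosing circle of a finite set is fixed by two of the points (as a diameter) or three (as a circumcircle).
The minimum enclosing circle is determined by three boundary points: P_2, P_3, P_5.
Their circumcentre is (-3/14, -9/14) with r² = 6205/98.
The farthest remaining point P_6 is at distance² 3433/98 ≤ 6205/98.
The points at distance exactly r from the centre are P_2, P_3, P_5 — 3 points.

3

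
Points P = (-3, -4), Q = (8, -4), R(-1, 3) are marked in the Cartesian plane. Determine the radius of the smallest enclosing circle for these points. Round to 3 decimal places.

5.929

Side lengths²: PQ² = 121, PR² = 53, QR² = 130.
Since QR² = 130 < 121 + 53 = 174, the triangle is acute, so the smallest enclosing circle is the circumcircle.
Circumcentre = (2.5, -25/14), r² = 3445/98.
r = √(3445/98) ≈ 5.929.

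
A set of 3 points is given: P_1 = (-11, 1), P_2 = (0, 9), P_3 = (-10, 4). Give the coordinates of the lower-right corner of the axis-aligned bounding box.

(0, 1)

x-range [-11, 0], y-range [1, 9].
The lower-right corner is (0, 1).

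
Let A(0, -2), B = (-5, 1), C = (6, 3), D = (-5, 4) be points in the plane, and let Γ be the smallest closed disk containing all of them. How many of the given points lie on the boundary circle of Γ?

3

The minimum enclosing circle of a finite set is fixed by two of the points (as a diameter) or three (as a circumcircle).
The minimum enclosing circle is determined by three boundary points: B, C, D.
Their circumcentre is (9/22, 2.5) with r² = 7625/242.
The farthest remaining point A is at distance² 4941/242 ≤ 7625/242.
The points at distance exactly r from the centre are B, C, D — 3 points.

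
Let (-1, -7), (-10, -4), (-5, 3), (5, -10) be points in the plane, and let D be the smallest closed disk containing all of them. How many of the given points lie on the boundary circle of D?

A smallest enclosing disk is always determined by at most three of the input points on its boundary.
The minimum enclosing circle is determined by three boundary points: (-10, -4), (-5, 3), (5, -10).
Their circumcentre is (-143/90, -85/18) with r² = 288637/4050.
The farthest remaining point (-1, -7) is at distance² 22417/4050 ≤ 288637/4050.
The points at distance exactly r from the centre are (-10, -4), (-5, 3), (5, -10) — 3 points.

3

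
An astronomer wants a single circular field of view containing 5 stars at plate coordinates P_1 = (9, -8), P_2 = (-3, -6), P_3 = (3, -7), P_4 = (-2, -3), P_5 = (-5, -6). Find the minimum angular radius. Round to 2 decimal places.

A smallest enclosing disk is always determined by at most three of the input points on its boundary.
The farthest pair is P_1–P_5 with squared distance 200. The circle on this segment as diameter has centre (2, -7) and r² = 200/4 = 50.
Check P_2: distance² to centre = 26 ≤ 50, so it lies inside.
All remaining points lie in this disk, and no smaller disk contains both endpoints, so this is the minimum enclosing circle.
r = √50 ≈ 7.07.

7.07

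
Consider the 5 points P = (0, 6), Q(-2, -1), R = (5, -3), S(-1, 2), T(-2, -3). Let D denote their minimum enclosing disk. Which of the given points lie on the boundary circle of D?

By Welzl's lemma the MEC is supported by two points (diametrically opposite) or three points (on a circumcircle).
The minimum enclosing circle is determined by three boundary points: P, R, T.
Their circumcentre is (1.5, 17/18) with r² = 4505/162.
The farthest remaining point Q is at distance² 2597/162 ≤ 4505/162.
The points at distance exactly r from the centre are P, R, T — 3 points.

P, R, T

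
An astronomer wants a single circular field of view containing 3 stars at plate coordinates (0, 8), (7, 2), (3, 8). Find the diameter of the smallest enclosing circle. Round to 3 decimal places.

Call the three points A, B, C in the order given.
Side lengths²: AB² = 85, AC² = 9, BC² = 52.
Since AB² = 85 ≥ 52 + 9 = 61, the angle opposite AB is not acute, so the smallest enclosing circle has AB as diameter.
Centre = midpoint of AB = (3.5, 5), r² = 85/4 = 21.25.
Diameter = 2r = 2√(21.25) ≈ 9.220.

9.220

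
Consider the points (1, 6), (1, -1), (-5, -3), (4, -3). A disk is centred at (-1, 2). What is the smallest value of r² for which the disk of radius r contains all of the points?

The required radius is the distance from (-1, 2) to the farthest point.
Squared distances: 20, 13, 41, 50.
Maximum is 50, attained at (4, -3).

50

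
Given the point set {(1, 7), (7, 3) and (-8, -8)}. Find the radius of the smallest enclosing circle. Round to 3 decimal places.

9.311

Call the three points A, B, C in the order given.
Side lengths²: AB² = 52, AC² = 306, BC² = 346.
Since BC² = 346 < 306 + 52 = 358, the triangle is acute, so the smallest enclosing circle is the circumcircle.
Circumcentre = (-16/21, -15/7), r² = 38233/441.
r = √(38233/441) ≈ 9.311.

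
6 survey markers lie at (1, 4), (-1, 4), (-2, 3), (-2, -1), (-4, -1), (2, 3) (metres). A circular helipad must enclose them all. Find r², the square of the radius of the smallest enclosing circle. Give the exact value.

13

A smallest enclosing disk is always determined by at most three of the input points on its boundary.
The farthest pair is (-4, -1)–(2, 3) with squared distance 52. The circle on this segment as diameter has centre (-1, 1) and r² = 52/4 = 13.
Check (1, 4): distance² to centre = 13 ≤ 13, so it lies inside.
All remaining points lie in this disk, and no smaller disk contains both endpoints, so this is the minimum enclosing circle.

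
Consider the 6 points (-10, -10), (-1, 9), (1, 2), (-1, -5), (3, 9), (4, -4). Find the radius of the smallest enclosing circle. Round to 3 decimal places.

The minimum enclosing circle of a finite set is fixed by two of the points (as a diameter) or three (as a circumcircle).
The farthest pair is (-10, -10)–(3, 9) with squared distance 530. The circle on this segment as diameter has centre (-3.5, -0.5) and r² = 530/4 = 132.5.
Check (-1, 9): distance² to centre = 96.5 ≤ 132.5, so it lies inside.
All remaining points lie in this disk, and no smaller disk contains both endpoints, so this is the minimum enclosing circle.
r = √(132.5) ≈ 11.511.

11.511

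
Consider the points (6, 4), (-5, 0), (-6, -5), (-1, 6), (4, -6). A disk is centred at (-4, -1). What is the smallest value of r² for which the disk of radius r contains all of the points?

The required radius is the distance from (-4, -1) to the farthest point.
Squared distances: 125, 2, 20, 58, 89.
Maximum is 125, attained at (6, 4).

125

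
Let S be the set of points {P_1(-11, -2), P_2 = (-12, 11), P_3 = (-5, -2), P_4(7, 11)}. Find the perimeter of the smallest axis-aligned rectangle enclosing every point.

Width = max x − min x = 7 − (-12) = 19.
Height = max y − min y = 11 − (-2) = 13.
Perimeter = 2(19 + 13) = 64.

64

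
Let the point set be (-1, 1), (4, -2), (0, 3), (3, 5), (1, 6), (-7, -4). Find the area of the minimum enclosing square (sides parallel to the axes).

121

The bounding box has width 11 and height 10.
An axis-aligned square enclosing the set must have side ≥ max(width, height).
So the minimum side is max(11, 10) = 11.
Area = 11² = 121.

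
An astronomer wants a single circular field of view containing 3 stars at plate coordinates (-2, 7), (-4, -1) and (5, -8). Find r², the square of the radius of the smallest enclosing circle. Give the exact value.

68.5

Call the three points A, B, C in the order given.
Side lengths²: AB² = 68, AC² = 274, BC² = 130.
Since AC² = 274 ≥ 130 + 68 = 198, the angle opposite AC is not acute, so the smallest enclosing circle has AC as diameter.
Centre = midpoint of AC = (1.5, -0.5), r² = 274/4 = 68.5.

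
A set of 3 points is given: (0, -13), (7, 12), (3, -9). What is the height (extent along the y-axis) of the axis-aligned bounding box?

max y = 12, min y = -13, so height = 25.

25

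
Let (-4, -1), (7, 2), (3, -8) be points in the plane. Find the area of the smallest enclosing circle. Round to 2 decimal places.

Call the three points A, B, C in the order given.
Side lengths²: AB² = 130, AC² = 98, BC² = 116.
Since AB² = 130 < 116 + 98 = 214, the triangle is acute, so the smallest enclosing circle is the circumcircle.
Circumcentre = (15/7, -13/7), r² = 1885/49.
Area = π·r² = π·1885/49 ≈ 120.86.

120.86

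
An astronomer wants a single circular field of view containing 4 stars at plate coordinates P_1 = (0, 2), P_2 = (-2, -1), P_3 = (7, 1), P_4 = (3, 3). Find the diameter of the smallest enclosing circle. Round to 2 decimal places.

9.22

The minimum enclosing circle of a finite set is fixed by two of the points (as a diameter) or three (as a circumcircle).
The farthest pair is P_2–P_3 with squared distance 85. The circle on this segment as diameter has centre (2.5, 0) and r² = 85/4 = 21.25.
Check P_1: distance² to centre = 10.25 ≤ 21.25, so it lies inside.
All remaining points lie in this disk, and no smaller disk contains both endpoints, so this is the minimum enclosing circle.
Diameter = 2r = 2√(21.25) ≈ 9.22.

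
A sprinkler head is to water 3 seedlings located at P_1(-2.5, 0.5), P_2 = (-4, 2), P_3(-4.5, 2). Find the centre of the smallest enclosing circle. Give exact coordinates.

(-3.5, 1.25)

Side lengths²: P_1P_2² = 4.5, P_1P_3² = 6.25, P_2P_3² = 0.25.
Since P_1P_3² = 6.25 ≥ 4.5 + 0.25 = 4.75, the angle opposite P_1P_3 is not acute, so the smallest enclosing circle has P_1P_3 as diameter.
Centre = midpoint of P_1P_3 = (-3.5, 1.25), r² = 6.25/4 = 1.5625.
Centre = (-3.5, 1.25).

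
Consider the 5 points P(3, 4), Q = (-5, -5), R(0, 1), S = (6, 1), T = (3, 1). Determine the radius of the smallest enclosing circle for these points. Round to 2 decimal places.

The minimum enclosing circle is determined by three boundary points: P, Q, S.
Their circumcentre is (11/34, -57/34) with r² = 22765/578.
The farthest remaining point T is at distance² 8281/578 ≤ 22765/578.
r = √(22765/578) ≈ 6.28.

6.28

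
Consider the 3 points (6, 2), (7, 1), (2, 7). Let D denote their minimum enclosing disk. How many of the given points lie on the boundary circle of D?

Call the three points A, B, C in the order given.
Side lengths²: AB² = 2, AC² = 41, BC² = 61.
Since BC² = 61 ≥ 41 + 2 = 43, the angle opposite BC is not acute, so the smallest enclosing circle has BC as diameter.
Centre = midpoint of BC = (4.5, 4), r² = 61/4 = 15.25.
The points at distance exactly r from the centre are (7, 1), (2, 7) — 2 points.

2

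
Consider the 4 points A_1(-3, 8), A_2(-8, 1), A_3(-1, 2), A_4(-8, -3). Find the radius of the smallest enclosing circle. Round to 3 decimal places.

A smallest enclosing disk is always determined by at most three of the input points on its boundary.
The farthest pair is A_1–A_4 with squared distance 146. The circle on this segment as diameter has centre (-5.5, 2.5) and r² = 146/4 = 36.5.
Check A_2: distance² to centre = 8.5 ≤ 36.5, so it lies inside.
All remaining points lie in this disk, and no smaller disk contains both endpoints, so this is the minimum enclosing circle.
r = √(36.5) ≈ 6.042.

6.042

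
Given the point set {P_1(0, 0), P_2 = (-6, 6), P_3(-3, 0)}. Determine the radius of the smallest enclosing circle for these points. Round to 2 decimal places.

4.24

Side lengths²: P_1P_2² = 72, P_1P_3² = 9, P_2P_3² = 45.
Since P_1P_2² = 72 ≥ 45 + 9 = 54, the angle opposite P_1P_2 is not acute, so the smallest enclosing circle has P_1P_2 as diameter.
Centre = midpoint of P_1P_2 = (-3, 3), r² = 72/4 = 18.
r = √18 ≈ 4.24.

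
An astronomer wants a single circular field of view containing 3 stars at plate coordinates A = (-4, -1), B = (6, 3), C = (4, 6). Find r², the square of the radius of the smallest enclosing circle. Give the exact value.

42601/1444

Side lengths²: AB² = 116, AC² = 113, BC² = 13.
Since AB² = 116 < 113 + 13 = 126, the triangle is acute, so the smallest enclosing circle is the circumcircle.
Circumcentre = (14/19, 63/38), r² = 42601/1444.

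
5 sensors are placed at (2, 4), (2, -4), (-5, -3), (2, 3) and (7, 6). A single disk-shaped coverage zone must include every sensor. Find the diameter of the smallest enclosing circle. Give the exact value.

A smallest enclosing disk is always determined by at most three of the input points on its boundary.
The farthest pair is (-5, -3)–(7, 6) with squared distance 225. The circle on this segment as diameter has centre (1, 1.5) and r² = 225/4 = 56.25.
Check (2, 4): distance² to centre = 7.25 ≤ 56.25, so it lies inside.
All remaining points lie in this disk, and no smaller disk contains both endpoints, so this is the minimum enclosing circle.
Diameter = 2r = 2√(56.25) = 15.

15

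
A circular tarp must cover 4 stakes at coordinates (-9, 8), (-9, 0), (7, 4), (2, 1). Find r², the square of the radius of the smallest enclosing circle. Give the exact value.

72.25

A smallest enclosing disk is always determined by at most three of the input points on its boundary.
The minimum enclosing circle is determined by three boundary points: (-9, 8), (-9, 0), (7, 4).
Their circumcentre is (-1.5, 4) with r² = 72.25.
The farthest remaining point (2, 1) is at distance² 21.25 ≤ 72.25.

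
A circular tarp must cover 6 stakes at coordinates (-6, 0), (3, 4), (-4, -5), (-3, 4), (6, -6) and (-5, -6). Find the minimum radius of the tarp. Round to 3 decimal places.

By Welzl's lemma the MEC is supported by two points (diametrically opposite) or three points (on a circumcircle).
The minimum enclosing circle is determined by three boundary points: (-3, 4), (6, -6), (-5, -6).
Their circumcentre is (0.5, -1.9) with r² = 47.06.
The farthest remaining point (-6, 0) is at distance² 45.86 ≤ 47.06.
r = √(47.06) ≈ 6.860.

6.860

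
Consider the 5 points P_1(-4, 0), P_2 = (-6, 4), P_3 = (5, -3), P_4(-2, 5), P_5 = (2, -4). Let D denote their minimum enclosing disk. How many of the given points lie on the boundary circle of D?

The minimum enclosing circle of a finite set is fixed by two of the points (as a diameter) or three (as a circumcircle).
The farthest pair is P_2–P_3 with squared distance 170. The circle on this segment as diameter has centre (-0.5, 0.5) and r² = 170/4 = 42.5.
Check P_1: distance² to centre = 12.5 ≤ 42.5, so it lies inside.
All remaining points lie in this disk, and no smaller disk contains both endpoints, so this is the minimum enclosing circle.
The points at distance exactly r from the centre are P_2, P_3 — 2 points.

2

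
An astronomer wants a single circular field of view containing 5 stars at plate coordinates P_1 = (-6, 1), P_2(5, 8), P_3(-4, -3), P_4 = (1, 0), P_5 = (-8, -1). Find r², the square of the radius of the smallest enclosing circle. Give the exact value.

62.5

The farthest pair is P_2–P_5 with squared distance 250. The circle on this segment as diameter has centre (-1.5, 3.5) and r² = 250/4 = 62.5.
Check P_1: distance² to centre = 26.5 ≤ 62.5, so it lies inside.
All remaining points lie in this disk, and no smaller disk contains both endpoints, so this is the minimum enclosing circle.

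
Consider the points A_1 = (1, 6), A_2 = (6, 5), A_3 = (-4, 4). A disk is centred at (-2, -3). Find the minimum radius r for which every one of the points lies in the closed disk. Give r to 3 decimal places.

11.314

The required radius is the distance from (-2, -3) to the farthest point.
Squared distances: 90, 128, 53.
Maximum is 128, attained at A_2.
r = √128 ≈ 11.314.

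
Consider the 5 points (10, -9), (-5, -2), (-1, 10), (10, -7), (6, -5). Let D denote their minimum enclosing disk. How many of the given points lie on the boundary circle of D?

2

A smallest enclosing disk is always determined by at most three of the input points on its boundary.
The farthest pair is (10, -9)–(-1, 10) with squared distance 482. The circle on this segment as diameter has centre (4.5, 0.5) and r² = 482/4 = 120.5.
Check (-5, -2): distance² to centre = 96.5 ≤ 120.5, so it lies inside.
All remaining points lie in this disk, and no smaller disk contains both endpoints, so this is the minimum enclosing circle.
The points at distance exactly r from the centre are (10, -9), (-1, 10) — 2 points.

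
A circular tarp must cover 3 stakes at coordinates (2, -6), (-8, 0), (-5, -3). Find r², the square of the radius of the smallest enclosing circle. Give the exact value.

Call the three points A, B, C in the order given.
Side lengths²: AB² = 136, AC² = 58, BC² = 18.
Since AB² = 136 ≥ 58 + 18 = 76, the angle opposite AB is not acute, so the smallest enclosing circle has AB as diameter.
Centre = midpoint of AB = (-3, -3), r² = 136/4 = 34.

34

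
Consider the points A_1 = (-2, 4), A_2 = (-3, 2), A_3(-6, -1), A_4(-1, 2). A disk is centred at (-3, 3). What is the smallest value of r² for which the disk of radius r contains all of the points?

The required radius is the distance from (-3, 3) to the farthest point.
Squared distances: 2, 1, 25, 5.
Maximum is 25, attained at A_3.

25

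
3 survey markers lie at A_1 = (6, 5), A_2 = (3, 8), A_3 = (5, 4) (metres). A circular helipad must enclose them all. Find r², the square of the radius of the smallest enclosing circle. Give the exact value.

Side lengths²: A_1A_2² = 18, A_1A_3² = 2, A_2A_3² = 20.
Since A_2A_3² = 20 ≥ 18 + 2 = 20, the angle opposite A_2A_3 is not acute, so the smallest enclosing circle has A_2A_3 as diameter.
Centre = midpoint of A_2A_3 = (4, 6), r² = 20/4 = 5.

5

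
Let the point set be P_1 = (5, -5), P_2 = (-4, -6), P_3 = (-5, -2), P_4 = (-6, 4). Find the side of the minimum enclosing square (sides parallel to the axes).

The bounding box has width 11 and height 10.
An axis-aligned square enclosing the set must have side ≥ max(width, height).
So the minimum side is max(11, 10) = 11.

11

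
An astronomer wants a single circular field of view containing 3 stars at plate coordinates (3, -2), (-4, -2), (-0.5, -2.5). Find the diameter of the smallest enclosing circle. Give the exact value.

7

Call the three points A, B, C in the order given.
Side lengths²: AB² = 49, AC² = 12.5, BC² = 12.5.
Since AB² = 49 ≥ 12.5 + 12.5 = 25, the angle opposite AB is not acute, so the smallest enclosing circle has AB as diameter.
Centre = midpoint of AB = (-0.5, -2), r² = 49/4 = 12.25.
Diameter = 2r = 2√(12.25) = 7.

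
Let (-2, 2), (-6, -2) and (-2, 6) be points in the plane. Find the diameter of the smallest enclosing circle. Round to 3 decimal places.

8.944

Call the three points A, B, C in the order given.
Side lengths²: AB² = 32, AC² = 16, BC² = 80.
Since BC² = 80 ≥ 32 + 16 = 48, the angle opposite BC is not acute, so the smallest enclosing circle has BC as diameter.
Centre = midpoint of BC = (-4, 2), r² = 80/4 = 20.
Diameter = 2r = 2√20 ≈ 8.944.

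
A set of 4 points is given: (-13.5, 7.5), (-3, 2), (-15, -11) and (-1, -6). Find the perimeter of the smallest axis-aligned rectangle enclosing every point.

65

Width = max x − min x = -1 − (-15) = 14.
Height = max y − min y = 7.5 − (-11) = 18.5.
Perimeter = 2(14 + 18.5) = 65.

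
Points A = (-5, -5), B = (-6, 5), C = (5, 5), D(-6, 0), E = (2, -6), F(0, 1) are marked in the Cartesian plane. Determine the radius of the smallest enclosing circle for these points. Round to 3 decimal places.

7.106

The minimum enclosing circle is determined by three boundary points: A, B, C.
Their circumcentre is (-0.5, 0.5) with r² = 50.5.
The farthest remaining point E is at distance² 48.5 ≤ 50.5.
r = √(50.5) ≈ 7.106.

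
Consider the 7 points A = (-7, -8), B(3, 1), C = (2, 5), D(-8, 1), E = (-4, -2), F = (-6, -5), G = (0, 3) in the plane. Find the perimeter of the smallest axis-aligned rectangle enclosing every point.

Width = max x − min x = 3 − (-8) = 11.
Height = max y − min y = 5 − (-8) = 13.
Perimeter = 2(11 + 13) = 48.

48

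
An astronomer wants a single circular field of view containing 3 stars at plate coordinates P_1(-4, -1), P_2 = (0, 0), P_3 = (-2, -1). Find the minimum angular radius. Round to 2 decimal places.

2.06

Side lengths²: P_1P_2² = 17, P_1P_3² = 4, P_2P_3² = 5.
Since P_1P_2² = 17 ≥ 5 + 4 = 9, the angle opposite P_1P_2 is not acute, so the smallest enclosing circle has P_1P_2 as diameter.
Centre = midpoint of P_1P_2 = (-2, -0.5), r² = 17/4 = 4.25.
r = √(4.25) ≈ 2.06.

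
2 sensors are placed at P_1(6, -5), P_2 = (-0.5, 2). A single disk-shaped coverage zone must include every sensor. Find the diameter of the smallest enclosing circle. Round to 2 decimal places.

9.55

The smallest circle enclosing two points has them as diameter endpoints.
Centre = midpoint = (2.75, -1.5); r² = |P_1P_2|²/4 = 91.25/4 = 22.8125.
Diameter = 2r = 2√(22.8125) ≈ 9.55.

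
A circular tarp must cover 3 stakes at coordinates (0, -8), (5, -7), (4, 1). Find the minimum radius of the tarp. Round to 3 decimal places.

Call the three points A, B, C in the order given.
Side lengths²: AB² = 26, AC² = 97, BC² = 65.
Since AC² = 97 ≥ 65 + 26 = 91, the angle opposite AC is not acute, so the smallest enclosing circle has AC as diameter.
Centre = midpoint of AC = (2, -3.5), r² = 97/4 = 24.25.
r = √(24.25) ≈ 4.924.

4.924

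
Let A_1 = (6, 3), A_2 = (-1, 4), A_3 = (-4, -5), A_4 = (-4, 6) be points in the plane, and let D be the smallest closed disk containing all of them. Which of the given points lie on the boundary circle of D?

By Welzl's lemma the MEC is supported by two points (diametrically opposite) or three points (on a circumcircle).
The minimum enclosing circle is determined by three boundary points: A_1, A_3, A_4.
Their circumcentre is (-0.2, 0.5) with r² = 44.69.
The farthest remaining point A_2 is at distance² 12.89 ≤ 44.69.
The points at distance exactly r from the centre are A_1, A_3, A_4 — 3 points.

A_1, A_3, A_4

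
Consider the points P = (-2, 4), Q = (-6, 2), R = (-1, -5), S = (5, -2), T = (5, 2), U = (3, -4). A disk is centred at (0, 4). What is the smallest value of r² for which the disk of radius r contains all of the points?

The required radius is the distance from (0, 4) to the farthest point.
Squared distances: 4, 40, 82, 61, 29, 73.
Maximum is 82, attained at R.

82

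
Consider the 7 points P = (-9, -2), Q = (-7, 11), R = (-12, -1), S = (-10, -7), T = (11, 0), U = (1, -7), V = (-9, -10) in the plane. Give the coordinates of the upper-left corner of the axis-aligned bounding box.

(-12, 11)

x-range [-12, 11], y-range [-10, 11].
The upper-left corner is (-12, 11).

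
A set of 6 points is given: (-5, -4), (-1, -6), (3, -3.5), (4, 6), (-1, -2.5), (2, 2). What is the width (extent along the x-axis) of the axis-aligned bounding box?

max x = 4, min x = -5, so width = 9.

9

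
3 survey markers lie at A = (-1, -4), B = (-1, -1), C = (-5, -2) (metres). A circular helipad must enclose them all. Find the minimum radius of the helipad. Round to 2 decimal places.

Side lengths²: AB² = 9, AC² = 20, BC² = 17.
Since AC² = 20 < 17 + 9 = 26, the triangle is acute, so the smallest enclosing circle is the circumcircle.
Circumcentre = (-2.75, -2.5), r² = 5.3125.
r = √(5.3125) ≈ 2.30.

2.30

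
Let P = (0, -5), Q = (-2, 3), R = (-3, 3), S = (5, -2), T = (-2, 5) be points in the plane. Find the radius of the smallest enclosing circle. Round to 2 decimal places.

5.26

The minimum enclosing circle is determined by three boundary points: P, S, T.
Their circumcentre is (0.25, 0.25) with r² = 27.625.
The farthest remaining point R is at distance² 18.125 ≤ 27.625.
r = √(27.625) ≈ 5.26.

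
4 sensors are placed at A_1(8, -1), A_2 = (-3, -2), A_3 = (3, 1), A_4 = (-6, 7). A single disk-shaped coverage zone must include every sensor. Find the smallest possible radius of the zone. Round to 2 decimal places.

The minimum enclosing circle of a finite set is fixed by two of the points (as a diameter) or three (as a circumcircle).
The farthest pair is A_1–A_4 with squared distance 260. The circle on this segment as diameter has centre (1, 3) and r² = 260/4 = 65.
Check A_2: distance² to centre = 41 ≤ 65, so it lies inside.
All remaining points lie in this disk, and no smaller disk contains both endpoints, so this is the minimum enclosing circle.
r = √65 ≈ 8.06.

8.06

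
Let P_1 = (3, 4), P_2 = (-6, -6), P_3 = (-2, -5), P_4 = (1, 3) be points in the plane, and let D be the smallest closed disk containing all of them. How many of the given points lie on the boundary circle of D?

By Welzl's lemma the MEC is supported by two points (diametrically opposite) or three points (on a circumcircle).
The farthest pair is P_1–P_2 with squared distance 181. The circle on this segment as diameter has centre (-1.5, -1) and r² = 181/4 = 45.25.
Check P_3: distance² to centre = 16.25 ≤ 45.25, so it lies inside.
All remaining points lie in this disk, and no smaller disk contains both endpoints, so this is the minimum enclosing circle.
The points at distance exactly r from the centre are P_1, P_2 — 2 points.

2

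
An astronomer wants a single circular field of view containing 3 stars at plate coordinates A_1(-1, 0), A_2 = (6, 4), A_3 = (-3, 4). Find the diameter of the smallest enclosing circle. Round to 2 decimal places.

9.01

Side lengths²: A_1A_2² = 65, A_1A_3² = 20, A_2A_3² = 81.
Since A_2A_3² = 81 < 65 + 20 = 85, the triangle is acute, so the smallest enclosing circle is the circumcircle.
Circumcentre = (1.5, 3.75), r² = 20.3125.
Diameter = 2r = 2√(20.3125) ≈ 9.01.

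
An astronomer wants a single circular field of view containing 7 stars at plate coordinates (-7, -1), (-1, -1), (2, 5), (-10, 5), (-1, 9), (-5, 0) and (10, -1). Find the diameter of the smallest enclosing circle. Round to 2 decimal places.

20.88

The minimum enclosing circle of a finite set is fixed by two of the points (as a diameter) or three (as a circumcircle).
The farthest pair is (-10, 5)–(10, -1) with squared distance 436. The circle on this segment as diameter has centre (0, 2) and r² = 436/4 = 109.
Check (-7, -1): distance² to centre = 58 ≤ 109, so it lies inside.
All remaining points lie in this disk, and no smaller disk contains both endpoints, so this is the minimum enclosing circle.
Diameter = 2r = 2√109 ≈ 20.88.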